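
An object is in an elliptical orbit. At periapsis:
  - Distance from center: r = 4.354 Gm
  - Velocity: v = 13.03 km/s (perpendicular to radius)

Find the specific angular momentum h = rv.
r = 4.354 Gm = 4.354 × 10^9 m
v = 13.03 km/s = 13030 m/s
h = rv = 4.354 × 10^9 × 13030 = 5.67326 × 10^13 m²/s ≈ 5.673 × 10^13 m²/s

Final answer: h = 5.673 × 10^13 m²/s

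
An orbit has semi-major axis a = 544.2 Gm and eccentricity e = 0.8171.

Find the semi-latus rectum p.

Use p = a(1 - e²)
a = 544.2 Gm = 5.442 × 10^11 m
e = 0.8171,  e² = 0.667652,  1 − e² = 0.332348
p = a(1 − e²) = 5.442 × 10^11 m × 0.332348 = 1.80864 × 10^11 m ≈ 180.9 Gm

Final answer: p = 180.9 Gm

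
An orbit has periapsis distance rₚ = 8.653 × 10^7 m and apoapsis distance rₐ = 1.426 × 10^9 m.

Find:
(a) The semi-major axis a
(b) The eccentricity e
rₚ = 8.653 × 10^7 m
rₐ = 1.426 × 10^9 m
(a) a = (rₚ + rₐ)/2 = 7.56265 × 10^8 m ≈ 7.563 × 10^8 m
(b) e = (rₐ − rₚ)/(rₐ + rₚ) = (1.33947 × 10^9) / (1.51253 × 10^9) = 0.885582

Final answer:
(a) a = 7.563 × 10^8 m
(b) e = 0.8856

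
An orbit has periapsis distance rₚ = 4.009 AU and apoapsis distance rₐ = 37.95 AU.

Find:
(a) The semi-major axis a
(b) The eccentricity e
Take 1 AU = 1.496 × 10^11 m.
rₚ = 4.009 AU = 5.99746 × 10^11 m
rₐ = 37.95 AU = 5.67732 × 10^12 m
(a) a = (rₚ + rₐ)/2 = 3.13853 × 10^12 m ≈ 20.98 AU
(b) e = (rₐ − rₚ)/(rₐ + rₚ) = (5.07757 × 10^12) / (6.27707 × 10^12) = 0.808909

Final answer:
(a) a = 20.98 AU
(b) e = 0.8089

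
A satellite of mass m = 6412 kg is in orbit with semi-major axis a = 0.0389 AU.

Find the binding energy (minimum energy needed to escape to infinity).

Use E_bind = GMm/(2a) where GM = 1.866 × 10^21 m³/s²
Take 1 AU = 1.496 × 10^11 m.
a = 0.0389 AU = 5.81944 × 10^9 m
GM = 1.866 × 10^21 m³/s²
m = 6412 kg
GMm = 1.866 × 10^21 × 6412 = 1.19648 × 10^25 m³·kg/s²
2a = 1.16389 × 10^10 m
E_bind = GMm/(2a) = 1.028 × 10^15 J ≈ 1.028 PJ

Final answer: 1.028 PJ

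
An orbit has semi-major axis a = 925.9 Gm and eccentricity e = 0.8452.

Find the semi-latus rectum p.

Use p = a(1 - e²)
a = 925.9 Gm = 9.259 × 10^11 m
e = 0.8452,  e² = 0.714363,  1 − e² = 0.285637
p = a(1 − e²) = 9.259 × 10^11 m × 0.285637 = 2.64471 × 10^11 m ≈ 264.5 Gm

Final answer: p = 264.5 Gm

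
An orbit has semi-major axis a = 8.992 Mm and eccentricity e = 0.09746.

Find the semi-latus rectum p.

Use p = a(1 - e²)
a = 8.992 Mm = 8.992 × 10^6 m
e = 0.09746,  e² = 0.00949845,  1 − e² = 0.990502
p = a(1 − e²) = 8.992 × 10^6 m × 0.990502 = 8.90659 × 10^6 m ≈ 8.907 Mm

Final answer: p = 8.907 Mm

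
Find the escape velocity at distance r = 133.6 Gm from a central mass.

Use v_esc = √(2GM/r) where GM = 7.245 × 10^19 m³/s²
r = 133.6 Gm = 1.336 × 10^11 m
GM = 7.245 × 10^19 m³/s²
2GM/r = 2 × (7.245 × 10^19) / (1.336 × 10^11) = 1.08458 × 10^9 m²/s²
v_esc = √(2GM/r) = 32933 m/s ≈ 32.93 km/s

Final answer: 32.93 km/s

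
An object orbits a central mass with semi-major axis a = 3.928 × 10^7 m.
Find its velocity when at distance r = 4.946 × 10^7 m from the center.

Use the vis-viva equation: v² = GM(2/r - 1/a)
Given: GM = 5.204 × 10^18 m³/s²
a = 3.928 × 10^7 m
r = 4.946 × 10^7 m
GM = 5.204 × 10^18 m³/s²
2/r − 1/a = 4.04367 × 10^-8 − 2.54582 × 10^-8 = 1.49785 × 10^-8 m⁻¹
v² = GM (2/r − 1/a) = 7.79479 × 10^10 m²/s²
v = 279192 m/s ≈ 279.2 km/s

Final answer: 279.2 km/s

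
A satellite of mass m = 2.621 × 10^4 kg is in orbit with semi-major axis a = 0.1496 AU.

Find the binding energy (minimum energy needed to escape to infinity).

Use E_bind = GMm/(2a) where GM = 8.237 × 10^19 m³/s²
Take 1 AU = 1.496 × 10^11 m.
a = 0.1496 AU = 2.23802 × 10^10 m
GM = 8.237 × 10^19 m³/s²
m = 2.621 × 10^4 kg
GMm = 8.237 × 10^19 × 26210 = 2.15892 × 10^24 m³·kg/s²
2a = 4.47603 × 10^10 m
E_bind = GMm/(2a) = 4.82328 × 10^13 J ≈ 48.23 TJ

Final answer: 48.23 TJ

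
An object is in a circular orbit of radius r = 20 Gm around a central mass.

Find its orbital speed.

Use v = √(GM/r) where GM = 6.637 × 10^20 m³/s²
r = 20 Gm = 2 × 10^10 m
GM = 6.637 × 10^20 m³/s²
GM/r = (6.637 × 10^20) / (2 × 10^10) = 3.3185 × 10^10 m²/s²
v = √(GM/r) = 182168 m/s ≈ 182.2 km/s

Final answer: 182.2 km/s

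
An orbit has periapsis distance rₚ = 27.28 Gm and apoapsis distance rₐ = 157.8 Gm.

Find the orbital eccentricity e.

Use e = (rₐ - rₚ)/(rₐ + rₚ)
rₚ = 27.28 Gm = 2.728 × 10^10 m
rₐ = 157.8 Gm = 1.578 × 10^11 m
rₐ − rₚ = 1.3052 × 10^11 m
rₐ + rₚ = 1.8508 × 10^11 m
e = (rₐ − rₚ)/(rₐ + rₚ) = 0.705209

Final answer: e = 0.7052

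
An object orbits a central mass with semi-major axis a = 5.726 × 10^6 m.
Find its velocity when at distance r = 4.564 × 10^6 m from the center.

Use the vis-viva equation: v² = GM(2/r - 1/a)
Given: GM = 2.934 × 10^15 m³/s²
a = 5.726 × 10^6 m
r = 4.564 × 10^6 m
GM = 2.934 × 10^15 m³/s²
2/r − 1/a = 4.38212 × 10^-7 − 1.74642 × 10^-7 = 2.6357 × 10^-7 m⁻¹
v² = GM (2/r − 1/a) = 7.73315 × 10^8 m²/s²
v = 27808.5 m/s ≈ 27.81 km/s

Final answer: 27.81 km/s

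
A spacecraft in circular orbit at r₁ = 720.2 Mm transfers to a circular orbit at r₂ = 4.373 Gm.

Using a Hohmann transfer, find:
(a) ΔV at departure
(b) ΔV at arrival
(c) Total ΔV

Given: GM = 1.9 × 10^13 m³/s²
r₁ = 720.2 Mm = 7.202 × 10^8 m
r₂ = 4.373 Gm = 4.373 × 10^9 m
GM = 1.9 × 10^13 m³/s²
Transfer ellipse: a_t = (r₁ + r₂)/2 = 2.5466 × 10^9 m
Circular speed at r₁: v₁ = √(GM/r₁) = 162.424 m/s
Transfer speed at r₁ (periapsis): v₁ₜ = √(GM(2/r₁ − 1/a_t)) = 212.843 m/s
(a) ΔV₁ = v₁ₜ − v₁ = 50.4191 m/s ≈ 50.42 m/s
Circular speed at r₂: v₂ = √(GM/r₂) = 65.9154 m/s
Transfer speed at r₂ (apoapsis): v₂ₜ = √(GM(2/r₂ − 1/a_t)) = 35.0537 m/s
(b) ΔV₂ = v₂ − v₂ₜ = 30.8618 m/s ≈ 30.86 m/s
(c) ΔV_total = ΔV₁ + ΔV₂ = 81.2809 m/s ≈ 81.28 m/s

Final answer:
(a) ΔV₁ = 50.42 m/s
(b) ΔV₂ = 30.86 m/s
(c) ΔV_total = 81.28 m/s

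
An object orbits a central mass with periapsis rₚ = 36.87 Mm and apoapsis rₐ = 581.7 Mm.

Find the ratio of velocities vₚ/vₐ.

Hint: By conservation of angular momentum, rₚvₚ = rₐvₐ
rₚ = 36.87 Mm = 3.687 × 10^7 m
rₐ = 581.7 Mm = 5.817 × 10^8 m
rₚvₚ = rₐvₐ  ⇒  vₚ/vₐ = rₐ/rₚ
vₚ/vₐ = (5.817 × 10^8) / (3.687 × 10^7) = 15.7771

Final answer: vₚ/vₐ = 15.78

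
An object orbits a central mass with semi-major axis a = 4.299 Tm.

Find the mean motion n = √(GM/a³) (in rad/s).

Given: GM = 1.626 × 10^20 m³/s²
a = 4.299 Tm = 4.299 × 10^12 m
GM = 1.626 × 10^20 m³/s²
a³ = 7.94515 × 10^37 m³
GM/a³ = (1.626 × 10^20) / (7.94515 × 10^37) = 2.04653 × 10^-18 s⁻²
n = √(GM/a³) = 1.43057 × 10^-9 rad/s ≈ 1.431 × 10^-9 rad/s

Final answer: n = 1.431 × 10^-9 rad/s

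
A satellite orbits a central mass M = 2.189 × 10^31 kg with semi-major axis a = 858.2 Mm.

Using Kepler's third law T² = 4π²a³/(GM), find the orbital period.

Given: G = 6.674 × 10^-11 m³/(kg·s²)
M = 2.189 × 10^31 kg
GM = G × M = 6.674 × 10^-11 × 2.189 × 10^31 = 1.46094 × 10^21 m³/s²
a = 858.2 Mm = 8.582 × 10^8 m
a³ = 6.32071 × 10^26 m³
T = 2π √(a³/GM) = 2π √((6.32071 × 10^26) / (1.46094 × 10^21)) = 2π × 657.759 s
T = 4132.82 s ≈ 1.148 hours

Final answer: 1.148 hours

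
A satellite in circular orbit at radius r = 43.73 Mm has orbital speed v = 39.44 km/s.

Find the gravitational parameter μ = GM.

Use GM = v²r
r = 43.73 Mm = 4.373 × 10^7 m
v = 39.44 km/s = 39440 m/s
v² = 1.55551 × 10^9 m²/s²
GM = v²r = 1.55551 × 10^9 × 4.373 × 10^7 = 6.80226 × 10^16 m³/s²
GM ≈ 6.802 × 10^16 m³/s²

Final answer: GM = 6.802 × 10^16 m³/s²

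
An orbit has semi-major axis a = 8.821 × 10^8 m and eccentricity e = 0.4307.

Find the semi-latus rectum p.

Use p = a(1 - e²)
a = 8.821 × 10^8 m
e = 0.4307,  e² = 0.185502,  1 − e² = 0.814498
p = a(1 − e²) = 8.821 × 10^8 m × 0.814498 = 7.18468 × 10^8 m ≈ 7.185 × 10^8 m

Final answer: p = 7.185 × 10^8 m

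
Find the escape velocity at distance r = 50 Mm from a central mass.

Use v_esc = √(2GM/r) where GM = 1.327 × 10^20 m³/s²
r = 50 Mm = 5 × 10^7 m
GM = 1.327 × 10^20 m³/s²
2GM/r = 2 × (1.327 × 10^20) / (5 × 10^7) = 5.308 × 10^12 m²/s²
v_esc = √(2GM/r) = 2.30391 × 10^6 m/s ≈ 2304 km/s

Final answer: 2304 km/s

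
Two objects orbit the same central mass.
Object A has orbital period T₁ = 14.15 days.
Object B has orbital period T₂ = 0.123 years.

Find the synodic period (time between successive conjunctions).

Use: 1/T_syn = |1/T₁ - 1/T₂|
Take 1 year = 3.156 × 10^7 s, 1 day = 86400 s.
T₁ = 14.15 days = 1.22256 × 10^6 s
T₂ = 0.123 years = 3.88188 × 10^6 s
1/T₁ = 8.17956 × 10^-7 s⁻¹
1/T₂ = 2.57607 × 10^-7 s⁻¹
|1/T₁ − 1/T₂| = 5.60349 × 10^-7 s⁻¹
T_syn = 1 / |1/T₁ − 1/T₂| = 1.7846 × 10^6 s ≈ 20.66 days

Final answer: T_syn = 20.66 days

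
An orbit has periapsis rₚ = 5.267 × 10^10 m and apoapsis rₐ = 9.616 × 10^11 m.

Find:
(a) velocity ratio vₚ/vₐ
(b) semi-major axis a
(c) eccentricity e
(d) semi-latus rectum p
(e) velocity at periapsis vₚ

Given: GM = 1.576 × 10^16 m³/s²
rₚ = 5.267 × 10^10 m
rₐ = 9.616 × 10^11 m
GM = 1.576 × 10^16 m³/s²
a = (rₚ + rₐ)/2 = 5.07135 × 10^11 m
e = (rₐ − rₚ)/(rₐ + rₚ) = (9.0893 × 10^11) / (1.01427 × 10^12) = 0.896142
(a) vₚ/vₐ = rₐ/rₚ (angular momentum) = (9.616 × 10^11) / (5.267 × 10^10) = 18.2571 ≈ 18.26
(b) a = 5.07135 × 10^11 m ≈ 5.071 × 10^11 m
(c) e = 0.896142 ≈ 0.8961
(d) 1 − e² = 0.196929;  p = a(1 − e²) = 5.07135 × 10^11 × 0.196929 = 9.98698 × 10^10 m ≈ 9.987 × 10^10 m
(e) vₚ² = GM (2/rₚ − 1/a) = 1.576 × 10^16 × (3.79723 × 10^-11 − 1.97186 × 10^-12) = 567367 m²/s²;  vₚ = 753.237 m/s ≈ 753.2 m/s

Final answer:
(a) velocity ratio vₚ/vₐ = 18.26
(b) semi-major axis a = 5.071 × 10^11 m
(c) eccentricity e = 0.8961
(d) semi-latus rectum p = 9.987 × 10^10 m
(e) velocity at periapsis vₚ = 753.2 m/s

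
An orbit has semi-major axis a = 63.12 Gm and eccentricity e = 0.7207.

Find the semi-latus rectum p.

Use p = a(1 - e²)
a = 63.12 Gm = 6.312 × 10^10 m
e = 0.7207,  e² = 0.519408,  1 − e² = 0.480592
p = a(1 − e²) = 6.312 × 10^10 m × 0.480592 = 3.03349 × 10^10 m ≈ 30.33 Gm

Final answer: p = 30.33 Gm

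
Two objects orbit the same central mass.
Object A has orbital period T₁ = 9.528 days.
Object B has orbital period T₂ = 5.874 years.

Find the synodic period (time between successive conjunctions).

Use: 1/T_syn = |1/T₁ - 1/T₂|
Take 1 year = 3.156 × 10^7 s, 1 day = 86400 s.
T₁ = 9.528 days = 823219 s
T₂ = 5.874 years = 1.85383 × 10^8 s
1/T₁ = 1.21474 × 10^-6 s⁻¹
1/T₂ = 5.39423 × 10^-9 s⁻¹
|1/T₁ − 1/T₂| = 1.20935 × 10^-6 s⁻¹
T_syn = 1 / |1/T₁ − 1/T₂| = 826891 s ≈ 9.57 days

Final answer: T_syn = 9.57 days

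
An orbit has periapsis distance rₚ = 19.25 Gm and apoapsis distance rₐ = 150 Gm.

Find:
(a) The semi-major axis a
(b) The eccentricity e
rₚ = 19.25 Gm = 1.925 × 10^10 m
rₐ = 150 Gm = 1.5 × 10^11 m
(a) a = (rₚ + rₐ)/2 = 8.4625 × 10^10 m ≈ 84.62 Gm
(b) e = (rₐ − rₚ)/(rₐ + rₚ) = (1.3075 × 10^11) / (1.6925 × 10^11) = 0.772526

Final answer:
(a) a = 84.62 Gm
(b) e = 0.7725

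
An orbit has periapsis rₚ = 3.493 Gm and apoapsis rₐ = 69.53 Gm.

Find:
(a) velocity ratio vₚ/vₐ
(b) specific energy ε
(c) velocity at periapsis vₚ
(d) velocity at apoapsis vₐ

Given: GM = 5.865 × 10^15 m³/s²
rₚ = 3.493 Gm = 3.493 × 10^9 m
rₐ = 69.53 Gm = 6.953 × 10^10 m
GM = 5.865 × 10^15 m³/s²
a = (rₚ + rₐ)/2 = 3.65115 × 10^10 m
e = (rₐ − rₚ)/(rₐ + rₚ) = (6.6037 × 10^10) / (7.3023 × 10^10) = 0.904332
(a) vₚ/vₐ = rₐ/rₚ (angular momentum) = (6.953 × 10^10) / (3.493 × 10^9) = 19.9055 ≈ 19.91
(b) 2a = 7.3023 × 10^10 m;  ε = −GM/(2a) = -80317.2 J/kg ≈ -80.32 kJ/kg
(c) vₚ² = GM (2/rₚ − 1/a) = 5.865 × 10^15 × (5.72574 × 10^-10 − 2.73886 × 10^-11) = 3.19751 × 10^6 m²/s²;  vₚ = 1788.16 m/s ≈ 1.788 km/s
(d) vₐ² = GM (2/rₐ − 1/a) = 5.865 × 10^15 × (2.87646 × 10^-11 − 2.73886 × 10^-11) = 8069.84 m²/s²;  vₐ = 89.8323 m/s ≈ 89.83 m/s

Final answer:
(a) velocity ratio vₚ/vₐ = 19.91
(b) specific energy ε = -80.32 kJ/kg
(c) velocity at periapsis vₚ = 1.788 km/s
(d) velocity at apoapsis vₐ = 89.83 m/s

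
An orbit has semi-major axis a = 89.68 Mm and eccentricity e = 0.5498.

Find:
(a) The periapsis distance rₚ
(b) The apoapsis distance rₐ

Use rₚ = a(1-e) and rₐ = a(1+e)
a = 89.68 Mm = 8.968 × 10^7 m
e = 0.5498:  1 − e = 0.4502,  1 + e = 1.5498
(a) rₚ = a(1 − e) = 8.968 × 10^7 m × 0.4502 = 4.03739 × 10^7 m ≈ 40.37 Mm
(b) rₐ = a(1 + e) = 8.968 × 10^7 m × 1.5498 = 1.38986 × 10^8 m ≈ 139 Mm

Final answer:
(a) rₚ = 40.37 Mm
(b) rₐ = 139 Mm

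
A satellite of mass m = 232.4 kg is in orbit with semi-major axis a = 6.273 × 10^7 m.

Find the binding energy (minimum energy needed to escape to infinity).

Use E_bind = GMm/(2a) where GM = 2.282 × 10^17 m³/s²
a = 6.273 × 10^7 m
GM = 2.282 × 10^17 m³/s²
m = 232.4 kg
GMm = 2.282 × 10^17 × 232.4 = 5.30337 × 10^19 m³·kg/s²
2a = 1.2546 × 10^8 m
E_bind = GMm/(2a) = 4.22714 × 10^11 J ≈ 422.7 GJ

Final answer: 422.7 GJ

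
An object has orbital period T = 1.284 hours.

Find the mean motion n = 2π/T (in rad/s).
T = 1.284 hours = 4622.4 s
n = 2π / 4622.4 s = 0.00135929 rad/s ≈ 0.001359 rad/s

Final answer: n = 0.001359 rad/s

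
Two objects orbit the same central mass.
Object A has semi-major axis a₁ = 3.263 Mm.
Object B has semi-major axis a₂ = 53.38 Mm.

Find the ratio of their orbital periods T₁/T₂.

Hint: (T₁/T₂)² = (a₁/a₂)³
a₁ = 3.263 Mm = 3.263 × 10^6 m
a₂ = 53.38 Mm = 5.338 × 10^7 m
a₁/a₂ = 0.0611278
T₁/T₂ = (a₁/a₂)^(3/2) = (0.0611278)^1.5 = 0.0151132

Final answer: T₁/T₂ = 0.01511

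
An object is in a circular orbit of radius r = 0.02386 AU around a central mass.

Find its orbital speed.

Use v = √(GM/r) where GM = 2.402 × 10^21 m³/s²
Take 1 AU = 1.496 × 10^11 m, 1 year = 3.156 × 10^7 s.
r = 0.02386 AU = 3.56946 × 10^9 m
GM = 2.402 × 10^21 m³/s²
GM/r = (2.402 × 10^21) / (3.56946 × 10^9) = 6.72932 × 10^11 m²/s²
v = √(GM/r) = 820324 m/s ≈ 173.1 AU/year

Final answer: 173.1 AU/year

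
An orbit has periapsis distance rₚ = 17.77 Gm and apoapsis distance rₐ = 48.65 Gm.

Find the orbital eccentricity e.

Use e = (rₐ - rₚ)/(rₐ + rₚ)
rₚ = 17.77 Gm = 1.777 × 10^10 m
rₐ = 48.65 Gm = 4.865 × 10^10 m
rₐ − rₚ = 3.088 × 10^10 m
rₐ + rₚ = 6.642 × 10^10 m
e = (rₐ − rₚ)/(rₐ + rₚ) = 0.46492

Final answer: e = 0.4649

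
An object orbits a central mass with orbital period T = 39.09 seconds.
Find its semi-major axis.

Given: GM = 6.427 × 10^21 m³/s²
T = 39.09 seconds
GM = 6.427 × 10^21 m³/s²
Kepler's third law: a³ = GM T² / (4π²)
T² = 1528.03 s²
a³ = (6.427 × 10^21) × 1528.03 / (4π²) = 2.4876 × 10^23 m³
a = (a³)^(1/3) = 6.28917 × 10^7 m ≈ 62.89 Mm

Final answer: 62.89 Mm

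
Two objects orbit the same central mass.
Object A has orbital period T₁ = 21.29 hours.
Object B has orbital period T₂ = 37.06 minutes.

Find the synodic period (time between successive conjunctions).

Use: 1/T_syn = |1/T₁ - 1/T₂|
T₁ = 21.29 hours = 76644 s
T₂ = 37.06 minutes = 2223.6 s
1/T₁ = 1.30473 × 10^-5 s⁻¹
1/T₂ = 0.000449721 s⁻¹
|1/T₁ − 1/T₂| = 0.000436674 s⁻¹
T_syn = 1 / |1/T₁ − 1/T₂| = 2290.04 s ≈ 38.17 minutes

Final answer: T_syn = 38.17 minutes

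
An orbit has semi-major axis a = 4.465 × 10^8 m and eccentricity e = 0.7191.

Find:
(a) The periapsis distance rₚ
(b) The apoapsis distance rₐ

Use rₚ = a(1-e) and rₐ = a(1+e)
a = 4.465 × 10^8 m
e = 0.7191:  1 − e = 0.2809,  1 + e = 1.7191
(a) rₚ = a(1 − e) = 4.465 × 10^8 m × 0.2809 = 1.25422 × 10^8 m ≈ 1.254 × 10^8 m
(b) rₐ = a(1 + e) = 4.465 × 10^8 m × 1.7191 = 7.67578 × 10^8 m ≈ 7.676 × 10^8 m

Final answer:
(a) rₚ = 1.254 × 10^8 m
(b) rₐ = 7.676 × 10^8 m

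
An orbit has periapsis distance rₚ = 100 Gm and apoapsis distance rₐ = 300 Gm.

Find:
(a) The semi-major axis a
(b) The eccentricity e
rₚ = 100 Gm = 1 × 10^11 m
rₐ = 300 Gm = 3 × 10^11 m
(a) a = (rₚ + rₐ)/2 = 2 × 10^11 m ≈ 200 Gm
(b) e = (rₐ − rₚ)/(rₐ + rₚ) = (2 × 10^11) / (4 × 10^11) = 0.5

Final answer:
(a) a = 200 Gm
(b) e = 0.5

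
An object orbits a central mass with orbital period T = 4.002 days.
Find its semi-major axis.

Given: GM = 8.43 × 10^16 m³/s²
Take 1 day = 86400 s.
T = 4.002 days = 345773 s
GM = 8.43 × 10^16 m³/s²
Kepler's third law: a³ = GM T² / (4π²)
T² = 1.19559 × 10^11 s²
a³ = (8.43 × 10^16) × (1.19559 × 10^11) / (4π²) = 2.55299 × 10^26 m³
a = (a³)^(1/3) = 6.34381 × 10^8 m ≈ 6.344 × 10^8 m

Final answer: 6.344 × 10^8 m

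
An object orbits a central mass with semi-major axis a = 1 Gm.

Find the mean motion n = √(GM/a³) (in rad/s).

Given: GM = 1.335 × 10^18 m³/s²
a = 1 Gm = 1 × 10^9 m
GM = 1.335 × 10^18 m³/s²
a³ = 1 × 10^27 m³
GM/a³ = (1.335 × 10^18) / (1 × 10^27) = 1.335 × 10^-9 s⁻²
n = √(GM/a³) = 3.65377 × 10^-5 rad/s ≈ 3.654 × 10^-5 rad/s

Final answer: n = 3.654 × 10^-5 rad/s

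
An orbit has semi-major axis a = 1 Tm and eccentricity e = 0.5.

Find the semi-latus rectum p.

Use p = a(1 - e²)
a = 1 Tm = 1 × 10^12 m
e = 0.5,  e² = 0.25,  1 − e² = 0.75
p = a(1 − e²) = 1 × 10^12 m × 0.75 = 7.5 × 10^11 m ≈ 750 Gm

Final answer: p = 750 Gm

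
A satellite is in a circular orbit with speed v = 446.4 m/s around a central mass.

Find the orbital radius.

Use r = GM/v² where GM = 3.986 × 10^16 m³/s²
v = 446.4 m/s
GM = 3.986 × 10^16 m³/s²
v² = 199273 m²/s²
r = GM/v² = (3.986 × 10^16) / 199273 = 2.00027 × 10^11 m ≈ 200 Gm

Final answer: 200 Gm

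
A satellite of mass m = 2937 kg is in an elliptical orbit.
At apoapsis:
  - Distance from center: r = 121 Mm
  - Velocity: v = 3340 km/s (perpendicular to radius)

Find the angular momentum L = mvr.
r = 121 Mm = 1.21 × 10^8 m
v = 3340 km/s = 3.34 × 10^6 m/s
vr = 3.34 × 10^6 × 1.21 × 10^8 = 4.0414 × 10^14 m²/s
L = m × vr = 2937 × 4.0414 × 10^14 = 1.18696 × 10^18 kg·m²/s ≈ 1.187 × 10^18 kg·m²/s

Final answer: L = 1.187 × 10^18 kg·m²/s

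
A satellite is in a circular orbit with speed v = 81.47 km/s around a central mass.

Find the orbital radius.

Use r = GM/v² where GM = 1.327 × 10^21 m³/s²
v = 81.47 km/s = 81470 m/s
GM = 1.327 × 10^21 m³/s²
v² = 6.63736 × 10^9 m²/s²
r = GM/v² = (1.327 × 10^21) / (6.63736 × 10^9) = 1.99929 × 10^11 m ≈ 199.9 Gm

Final answer: 199.9 Gm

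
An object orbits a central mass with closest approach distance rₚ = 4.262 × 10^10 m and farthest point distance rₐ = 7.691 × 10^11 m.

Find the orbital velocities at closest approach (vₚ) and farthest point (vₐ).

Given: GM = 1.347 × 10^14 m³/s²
rₚ = 4.262 × 10^10 m
rₐ = 7.691 × 10^11 m
GM = 1.347 × 10^14 m³/s²
a = (rₚ + rₐ)/2 = 4.0586 × 10^11 m
Vis-viva: v² = GM (2/r − 1/a)
vₚ² = 1.347 × 10^14 × (4.69263 × 10^-11 − 2.4639 × 10^-12) = 5989.09 m²/s²
vₚ = 77.3892 m/s ≈ 77.39 m/s
vₐ² = 1.347 × 10^14 × (2.60044 × 10^-12 − 2.4639 × 10^-12) = 18.3917 m²/s²
vₐ = 4.28856 m/s ≈ 4.289 m/s

Final answer: vₚ = 77.39 m/s, vₐ = 4.289 m/s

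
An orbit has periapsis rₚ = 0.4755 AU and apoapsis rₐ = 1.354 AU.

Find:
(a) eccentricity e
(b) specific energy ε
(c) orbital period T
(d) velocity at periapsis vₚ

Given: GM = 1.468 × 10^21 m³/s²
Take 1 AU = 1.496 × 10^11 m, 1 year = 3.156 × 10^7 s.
rₚ = 0.4755 AU = 7.11348 × 10^10 m
rₐ = 1.354 AU = 2.02558 × 10^11 m
GM = 1.468 × 10^21 m³/s²
a = (rₚ + rₐ)/2 = 1.36847 × 10^11 m
e = (rₐ − rₚ)/(rₐ + rₚ) = (1.31424 × 10^11) / (2.73693 × 10^11) = 0.480186
(a) e = 0.480186 ≈ 0.4802
(b) 2a = 2.73693 × 10^11 m;  ε = −GM/(2a) = -5.36367 × 10^9 J/kg ≈ -5.364 GJ/kg
(c) a³ = 2.56273 × 10^33 m³;  T = 2π √(a³/GM) = 2π × 1.32126 × 10^6 s = 8.30172 × 10^6 s ≈ 0.263 years
(d) vₚ² = GM (2/rₚ − 1/a) = 1.468 × 10^21 × (2.81156 × 10^-11 − 7.30745 × 10^-12) = 3.05464 × 10^10 m²/s²;  vₚ = 174775 m/s ≈ 36.87 AU/year

Final answer:
(a) eccentricity e = 0.4802
(b) specific energy ε = -5.364 GJ/kg
(c) orbital period T = 0.263 years
(d) velocity at periapsis vₚ = 36.87 AU/year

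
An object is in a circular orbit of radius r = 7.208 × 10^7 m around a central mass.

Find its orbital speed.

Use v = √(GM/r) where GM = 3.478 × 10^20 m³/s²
r = 7.208 × 10^7 m
GM = 3.478 × 10^20 m³/s²
GM/r = (3.478 × 10^20) / (7.208 × 10^7) = 4.82519 × 10^12 m²/s²
v = √(GM/r) = 2.19663 × 10^6 m/s ≈ 2197 km/s

Final answer: 2197 km/s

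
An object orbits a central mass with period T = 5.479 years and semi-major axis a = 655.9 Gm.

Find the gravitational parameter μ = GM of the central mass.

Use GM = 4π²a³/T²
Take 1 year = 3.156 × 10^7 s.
T = 5.479 years = 1.72917 × 10^8 s
a = 655.9 Gm = 6.559 × 10^11 m
a³ = 2.82171 × 10^35 m³
T² = 2.99004 × 10^16 s²
GM = 4π² × (2.82171 × 10^35) / (2.99004 × 10^16) = 3.7256 × 10^20 m³/s²
GM ≈ 3.726 × 10^20 m³/s²

Final answer: GM = 3.726 × 10^20 m³/s²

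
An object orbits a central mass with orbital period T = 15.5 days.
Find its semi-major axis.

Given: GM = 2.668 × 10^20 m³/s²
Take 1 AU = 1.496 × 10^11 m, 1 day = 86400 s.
T = 15.5 days = 1.3392 × 10^6 s
GM = 2.668 × 10^20 m³/s²
Kepler's third law: a³ = GM T² / (4π²)
T² = 1.79346 × 10^12 s²
a³ = (2.668 × 10^20) × (1.79346 × 10^12) / (4π²) = 1.21204 × 10^31 m³
a = (a³)^(1/3) = 2.29706 × 10^10 m ≈ 0.1535 AU

Final answer: 0.1535 AU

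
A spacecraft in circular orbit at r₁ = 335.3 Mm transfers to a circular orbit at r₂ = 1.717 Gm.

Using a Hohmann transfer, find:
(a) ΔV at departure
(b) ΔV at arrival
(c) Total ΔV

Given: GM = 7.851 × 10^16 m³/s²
r₁ = 335.3 Mm = 3.353 × 10^8 m
r₂ = 1.717 Gm = 1.717 × 10^9 m
GM = 7.851 × 10^16 m³/s²
Transfer ellipse: a_t = (r₁ + r₂)/2 = 1.02615 × 10^9 m
Circular speed at r₁: v₁ = √(GM/r₁) = 15301.9 m/s
Transfer speed at r₁ (periapsis): v₁ₜ = √(GM(2/r₁ − 1/a_t)) = 19793.6 m/s
(a) ΔV₁ = v₁ₜ − v₁ = 4491.72 m/s ≈ 4.492 km/s
Circular speed at r₂: v₂ = √(GM/r₂) = 6762.03 m/s
Transfer speed at r₂ (apoapsis): v₂ₜ = √(GM(2/r₂ − 1/a_t)) = 3865.35 m/s
(b) ΔV₂ = v₂ − v₂ₜ = 2896.69 m/s ≈ 2.897 km/s
(c) ΔV_total = ΔV₁ + ΔV₂ = 7388.4 m/s ≈ 7.388 km/s

Final answer:
(a) ΔV₁ = 4.492 km/s
(b) ΔV₂ = 2.897 km/s
(c) ΔV_total = 7.388 km/s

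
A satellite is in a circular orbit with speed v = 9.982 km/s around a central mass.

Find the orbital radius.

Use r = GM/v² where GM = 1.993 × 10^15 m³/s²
v = 9.982 km/s = 9982 m/s
GM = 1.993 × 10^15 m³/s²
v² = 9.96403 × 10^7 m²/s²
r = GM/v² = (1.993 × 10^15) / (9.96403 × 10^7) = 2.00019 × 10^7 m ≈ 20 Mm

Final answer: 20 Mm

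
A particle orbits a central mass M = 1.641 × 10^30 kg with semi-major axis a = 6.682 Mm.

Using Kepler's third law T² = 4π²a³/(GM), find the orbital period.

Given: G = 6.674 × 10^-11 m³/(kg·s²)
M = 1.641 × 10^30 kg
GM = G × M = 6.674 × 10^-11 × 1.641 × 10^30 = 1.0952 × 10^20 m³/s²
a = 6.682 Mm = 6.682 × 10^6 m
a³ = 2.98345 × 10^20 m³
T = 2π √(a³/GM) = 2π √((2.98345 × 10^20) / (1.0952 × 10^20)) = 2π × 1.65049 s
T = 10.3703 s ≈ 10.37 seconds

Final answer: 10.37 seconds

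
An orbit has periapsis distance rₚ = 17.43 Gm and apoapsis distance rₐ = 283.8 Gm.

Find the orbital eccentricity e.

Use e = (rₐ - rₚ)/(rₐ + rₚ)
rₚ = 17.43 Gm = 1.743 × 10^10 m
rₐ = 283.8 Gm = 2.838 × 10^11 m
rₐ − rₚ = 2.6637 × 10^11 m
rₐ + rₚ = 3.0123 × 10^11 m
e = (rₐ − rₚ)/(rₐ + rₚ) = 0.884274

Final answer: e = 0.8843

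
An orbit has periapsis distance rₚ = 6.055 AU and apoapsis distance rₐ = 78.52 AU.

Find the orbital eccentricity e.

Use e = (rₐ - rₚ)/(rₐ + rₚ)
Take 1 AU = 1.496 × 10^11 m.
rₚ = 6.055 AU = 9.05828 × 10^11 m
rₐ = 78.52 AU = 1.17466 × 10^13 m
rₐ − rₚ = 1.08408 × 10^13 m
rₐ + rₚ = 1.26524 × 10^13 m
e = (rₐ − rₚ)/(rₐ + rₚ) = 0.856813

Final answer: e = 0.8568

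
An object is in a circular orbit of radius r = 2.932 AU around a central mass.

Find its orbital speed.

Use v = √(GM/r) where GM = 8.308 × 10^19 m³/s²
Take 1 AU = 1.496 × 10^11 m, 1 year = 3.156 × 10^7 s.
r = 2.932 AU = 4.38627 × 10^11 m
GM = 8.308 × 10^19 m³/s²
GM/r = (8.308 × 10^19) / (4.38627 × 10^11) = 1.89409 × 10^8 m²/s²
v = √(GM/r) = 13762.6 m/s ≈ 2.903 AU/year

Final answer: 2.903 AU/year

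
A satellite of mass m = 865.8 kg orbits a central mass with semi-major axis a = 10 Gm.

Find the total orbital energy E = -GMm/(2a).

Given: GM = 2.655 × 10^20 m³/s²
a = 10 Gm = 1 × 10^10 m
GM = 2.655 × 10^20 m³/s²
2a = 2 × 10^10 m
GMm = 2.655 × 10^20 × 865.8 = 2.2987 × 10^23 m³·kg/s²
E = −GMm/(2a) = -1.14935 × 10^13 J ≈ -11.49 TJ

Final answer: -11.49 TJ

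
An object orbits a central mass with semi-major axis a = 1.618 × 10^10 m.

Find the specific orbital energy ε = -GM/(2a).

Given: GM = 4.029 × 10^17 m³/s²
a = 1.618 × 10^10 m
GM = 4.029 × 10^17 m³/s²
2a = 3.236 × 10^10 m
ε = −GM/(2a) = -1.24506 × 10^7 J/kg ≈ -12.45 MJ/kg

Final answer: -12.45 MJ/kg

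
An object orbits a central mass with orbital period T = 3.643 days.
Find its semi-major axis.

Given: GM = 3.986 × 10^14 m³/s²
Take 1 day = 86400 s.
T = 3.643 days = 314755 s
GM = 3.986 × 10^14 m³/s²
Kepler's third law: a³ = GM T² / (4π²)
T² = 9.90708 × 10^10 s²
a³ = (3.986 × 10^14) × (9.90708 × 10^10) / (4π²) = 1.00028 × 10^24 m³
a = (a³)^(1/3) = 1.00009 × 10^8 m ≈ 100 Mm

Final answer: 100 Mm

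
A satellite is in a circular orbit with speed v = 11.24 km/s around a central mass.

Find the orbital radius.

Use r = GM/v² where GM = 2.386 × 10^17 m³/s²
v = 11.24 km/s = 11240 m/s
GM = 2.386 × 10^17 m³/s²
v² = 1.26338 × 10^8 m²/s²
r = GM/v² = (2.386 × 10^17) / (1.26338 × 10^8) = 1.88859 × 10^9 m ≈ 1.889 Gm

Final answer: 1.889 Gm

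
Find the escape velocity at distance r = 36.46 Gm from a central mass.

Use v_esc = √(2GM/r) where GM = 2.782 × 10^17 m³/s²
r = 36.46 Gm = 3.646 × 10^10 m
GM = 2.782 × 10^17 m³/s²
2GM/r = 2 × (2.782 × 10^17) / (3.646 × 10^10) = 1.52606 × 10^7 m²/s²
v_esc = √(2GM/r) = 3906.48 m/s ≈ 3.906 km/s

Final answer: 3.906 km/s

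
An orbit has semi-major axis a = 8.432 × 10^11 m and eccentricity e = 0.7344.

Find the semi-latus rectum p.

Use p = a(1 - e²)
a = 8.432 × 10^11 m
e = 0.7344,  e² = 0.539343,  1 − e² = 0.460657
p = a(1 − e²) = 8.432 × 10^11 m × 0.460657 = 3.88426 × 10^11 m ≈ 3.884 × 10^11 m

Final answer: p = 3.884 × 10^11 m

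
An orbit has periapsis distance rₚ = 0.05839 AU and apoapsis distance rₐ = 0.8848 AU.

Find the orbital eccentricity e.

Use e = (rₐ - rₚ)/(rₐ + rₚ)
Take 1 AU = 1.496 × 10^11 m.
rₚ = 0.05839 AU = 8.73514 × 10^9 m
rₐ = 0.8848 AU = 1.32366 × 10^11 m
rₐ − rₚ = 1.23631 × 10^11 m
rₐ + rₚ = 1.41101 × 10^11 m
e = (rₐ − rₚ)/(rₐ + rₚ) = 0.876186

Final answer: e = 0.8762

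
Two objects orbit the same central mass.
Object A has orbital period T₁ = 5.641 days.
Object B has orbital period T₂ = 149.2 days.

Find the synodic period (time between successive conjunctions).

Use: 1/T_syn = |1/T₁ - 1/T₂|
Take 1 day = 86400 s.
T₁ = 5.641 days = 487382 s
T₂ = 149.2 days = 1.28909 × 10^7 s
1/T₁ = 2.05178 × 10^-6 s⁻¹
1/T₂ = 7.75742 × 10^-8 s⁻¹
|1/T₁ − 1/T₂| = 1.9742 × 10^-6 s⁻¹
T_syn = 1 / |1/T₁ − 1/T₂| = 506534 s ≈ 5.863 days

Final answer: T_syn = 5.863 days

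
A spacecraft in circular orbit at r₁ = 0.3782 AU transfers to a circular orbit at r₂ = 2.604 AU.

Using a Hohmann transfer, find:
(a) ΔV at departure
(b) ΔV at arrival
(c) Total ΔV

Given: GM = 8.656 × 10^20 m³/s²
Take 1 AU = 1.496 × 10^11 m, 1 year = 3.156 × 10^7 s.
r₁ = 0.3782 AU = 5.65787 × 10^10 m
r₂ = 2.604 AU = 3.89558 × 10^11 m
GM = 8.656 × 10^20 m³/s²
Transfer ellipse: a_t = (r₁ + r₂)/2 = 2.23069 × 10^11 m
Circular speed at r₁: v₁ = √(GM/r₁) = 123689 m/s
Transfer speed at r₁ (periapsis): v₁ₜ = √(GM(2/r₁ − 1/a_t)) = 163455 m/s
(a) ΔV₁ = v₁ₜ − v₁ = 39766.1 m/s ≈ 8.389 AU/year
Circular speed at r₂: v₂ = √(GM/r₂) = 47138.1 m/s
Transfer speed at r₂ (apoapsis): v₂ₜ = √(GM(2/r₂ − 1/a_t)) = 23739.9 m/s
(b) ΔV₂ = v₂ − v₂ₜ = 23398.2 m/s ≈ 4.936 AU/year
(c) ΔV_total = ΔV₁ + ΔV₂ = 63164.3 m/s ≈ 13.33 AU/year

Final answer:
(a) ΔV₁ = 8.389 AU/year
(b) ΔV₂ = 4.936 AU/year
(c) ΔV_total = 13.33 AU/year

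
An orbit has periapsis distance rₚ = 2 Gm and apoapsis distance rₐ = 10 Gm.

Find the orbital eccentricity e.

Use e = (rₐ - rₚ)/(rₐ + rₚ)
rₚ = 2 Gm = 2 × 10^9 m
rₐ = 10 Gm = 1 × 10^10 m
rₐ − rₚ = 8 × 10^9 m
rₐ + rₚ = 1.2 × 10^10 m
e = (rₐ − rₚ)/(rₐ + rₚ) = 0.666667

Final answer: e = 0.6667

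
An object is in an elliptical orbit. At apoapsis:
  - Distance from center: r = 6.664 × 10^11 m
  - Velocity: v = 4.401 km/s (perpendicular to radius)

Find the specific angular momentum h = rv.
r = 6.664 × 10^11 m
v = 4.401 km/s = 4401 m/s
h = rv = 6.664 × 10^11 × 4401 = 2.93283 × 10^15 m²/s ≈ 2.933 × 10^15 m²/s

Final answer: h = 2.933 × 10^15 m²/s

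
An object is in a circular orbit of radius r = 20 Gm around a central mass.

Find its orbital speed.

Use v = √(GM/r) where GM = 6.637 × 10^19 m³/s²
r = 20 Gm = 2 × 10^10 m
GM = 6.637 × 10^19 m³/s²
GM/r = (6.637 × 10^19) / (2 × 10^10) = 3.3185 × 10^9 m²/s²
v = √(GM/r) = 57606.4 m/s ≈ 57.61 km/s

Final answer: 57.61 km/s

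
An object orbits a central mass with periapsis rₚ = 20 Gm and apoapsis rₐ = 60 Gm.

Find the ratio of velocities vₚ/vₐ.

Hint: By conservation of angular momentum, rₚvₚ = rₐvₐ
rₚ = 20 Gm = 2 × 10^10 m
rₐ = 60 Gm = 6 × 10^10 m
rₚvₚ = rₐvₐ  ⇒  vₚ/vₐ = rₐ/rₚ
vₚ/vₐ = (6 × 10^10) / (2 × 10^10) = 3

Final answer: vₚ/vₐ = 3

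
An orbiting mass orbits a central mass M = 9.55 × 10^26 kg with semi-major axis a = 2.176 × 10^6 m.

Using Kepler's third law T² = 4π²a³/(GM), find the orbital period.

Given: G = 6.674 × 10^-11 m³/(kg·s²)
M = 9.55 × 10^26 kg
GM = G × M = 6.674 × 10^-11 × 9.55 × 10^26 = 6.37367 × 10^16 m³/s²
a = 2.176 × 10^6 m
a³ = 1.03033 × 10^19 m³
T = 2π √(a³/GM) = 2π √((1.03033 × 10^19) / (6.37367 × 10^16)) = 2π × 12.7143 s
T = 79.8865 s ≈ 1.331 minutes

Final answer: 1.331 minutes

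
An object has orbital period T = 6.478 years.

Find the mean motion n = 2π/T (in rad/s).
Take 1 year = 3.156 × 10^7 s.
T = 6.478 years = 2.04446 × 10^8 s
n = 2π / (2.04446 × 10^8 s) = 3.07328 × 10^-8 rad/s ≈ 3.073 × 10^-8 rad/s

Final answer: n = 3.073 × 10^-8 rad/s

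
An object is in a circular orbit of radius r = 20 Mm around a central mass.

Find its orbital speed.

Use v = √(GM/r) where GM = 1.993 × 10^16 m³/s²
r = 20 Mm = 2 × 10^7 m
GM = 1.993 × 10^16 m³/s²
GM/r = (1.993 × 10^16) / (2 × 10^7) = 9.965 × 10^8 m²/s²
v = √(GM/r) = 31567.4 m/s ≈ 31.57 km/s

Final answer: 31.57 km/s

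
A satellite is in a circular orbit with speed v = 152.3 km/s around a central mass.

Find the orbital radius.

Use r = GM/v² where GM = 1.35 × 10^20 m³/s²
v = 152.3 km/s = 152300 m/s
GM = 1.35 × 10^20 m³/s²
v² = 2.31953 × 10^10 m²/s²
r = GM/v² = (1.35 × 10^20) / (2.31953 × 10^10) = 5.82015 × 10^9 m ≈ 5.82 Gm

Final answer: 5.82 Gm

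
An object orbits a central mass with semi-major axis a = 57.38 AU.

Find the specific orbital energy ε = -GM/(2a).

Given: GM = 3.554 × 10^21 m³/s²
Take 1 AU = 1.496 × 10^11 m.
a = 57.38 AU = 8.58405 × 10^12 m
GM = 3.554 × 10^21 m³/s²
2a = 1.71681 × 10^13 m
ε = −GM/(2a) = -2.07012 × 10^8 J/kg ≈ -207 MJ/kg

Final answer: -207 MJ/kg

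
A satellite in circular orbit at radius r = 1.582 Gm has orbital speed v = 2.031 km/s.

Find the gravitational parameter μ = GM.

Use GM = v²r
r = 1.582 Gm = 1.582 × 10^9 m
v = 2.031 km/s = 2031 m/s
v² = 4.12496 × 10^6 m²/s²
GM = v²r = 4.12496 × 10^6 × 1.582 × 10^9 = 6.52569 × 10^15 m³/s²
GM ≈ 6.526 × 10^15 m³/s²

Final answer: GM = 6.526 × 10^15 m³/s²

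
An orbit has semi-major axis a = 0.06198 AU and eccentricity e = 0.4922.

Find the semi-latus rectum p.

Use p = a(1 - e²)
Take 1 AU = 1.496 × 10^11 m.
a = 0.06198 AU = 9.27221 × 10^9 m
e = 0.4922,  e² = 0.242261,  1 − e² = 0.757739
p = a(1 − e²) = 9.27221 × 10^9 m × 0.757739 = 7.02592 × 10^9 m ≈ 0.04696 AU

Final answer: p = 0.04696 AU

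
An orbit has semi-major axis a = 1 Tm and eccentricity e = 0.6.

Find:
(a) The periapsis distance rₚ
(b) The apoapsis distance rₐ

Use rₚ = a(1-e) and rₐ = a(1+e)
a = 1 Tm = 1 × 10^12 m
e = 0.6:  1 − e = 0.4,  1 + e = 1.6
(a) rₚ = a(1 − e) = 1 × 10^12 m × 0.4 = 4 × 10^11 m ≈ 400 Gm
(b) rₐ = a(1 + e) = 1 × 10^12 m × 1.6 = 1.6 × 10^12 m ≈ 1.6 Tm

Final answer:
(a) rₚ = 400 Gm
(b) rₐ = 1.6 Tm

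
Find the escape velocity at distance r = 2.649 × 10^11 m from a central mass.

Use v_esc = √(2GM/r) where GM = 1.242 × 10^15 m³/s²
r = 2.649 × 10^11 m
GM = 1.242 × 10^15 m³/s²
2GM/r = 2 × (1.242 × 10^15) / (2.649 × 10^11) = 9377.12 m²/s²
v_esc = √(2GM/r) = 96.8355 m/s ≈ 96.84 m/s

Final answer: 96.84 m/s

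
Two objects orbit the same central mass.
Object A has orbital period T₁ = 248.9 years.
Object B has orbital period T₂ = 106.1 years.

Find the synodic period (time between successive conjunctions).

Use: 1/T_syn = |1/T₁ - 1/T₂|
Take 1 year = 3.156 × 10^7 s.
T₁ = 248.9 years = 7.85528 × 10^9 s
T₂ = 106.1 years = 3.34852 × 10^9 s
1/T₁ = 1.27303 × 10^-10 s⁻¹
1/T₂ = 2.9864 × 10^-10 s⁻¹
|1/T₁ − 1/T₂| = 1.71337 × 10^-10 s⁻¹
T_syn = 1 / |1/T₁ − 1/T₂| = 5.83645 × 10^9 s ≈ 184.9 years

Final answer: T_syn = 184.9 years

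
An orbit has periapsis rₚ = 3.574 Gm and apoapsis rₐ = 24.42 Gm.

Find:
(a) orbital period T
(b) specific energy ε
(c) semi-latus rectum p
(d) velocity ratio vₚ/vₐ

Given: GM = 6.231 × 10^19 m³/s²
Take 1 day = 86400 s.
rₚ = 3.574 Gm = 3.574 × 10^9 m
rₐ = 24.42 Gm = 2.442 × 10^10 m
GM = 6.231 × 10^19 m³/s²
a = (rₚ + rₐ)/2 = 1.3997 × 10^10 m
e = (rₐ − rₚ)/(rₐ + rₚ) = (2.0846 × 10^10) / (2.7994 × 10^10) = 0.74466
(a) a³ = 2.74224 × 10^30 m³;  T = 2π √(a³/GM) = 2π × 209785 s = 1.31812 × 10^6 s ≈ 15.26 days
(b) 2a = 2.7994 × 10^10 m;  ε = −GM/(2a) = -2.22583 × 10^9 J/kg ≈ -2.226 GJ/kg
(c) 1 − e² = 0.445482;  p = a(1 − e²) = 1.3997 × 10^10 × 0.445482 = 6.23541 × 10^9 m ≈ 6.235 Gm
(d) vₚ/vₐ = rₐ/rₚ (angular momentum) = (2.442 × 10^10) / (3.574 × 10^9) = 6.83268 ≈ 6.833

Final answer:
(a) orbital period T = 15.26 days
(b) specific energy ε = -2.226 GJ/kg
(c) semi-latus rectum p = 6.235 Gm
(d) velocity ratio vₚ/vₐ = 6.833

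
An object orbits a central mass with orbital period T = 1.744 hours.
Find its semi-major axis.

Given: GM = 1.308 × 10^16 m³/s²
T = 1.744 hours = 6278.4 s
GM = 1.308 × 10^16 m³/s²
Kepler's third law: a³ = GM T² / (4π²)
T² = 3.94183 × 10^7 s²
a³ = (1.308 × 10^16) × (3.94183 × 10^7) / (4π²) = 1.30601 × 10^22 m³
a = (a³)^(1/3) = 2.35495 × 10^7 m ≈ 23.55 Mm

Final answer: 23.55 Mm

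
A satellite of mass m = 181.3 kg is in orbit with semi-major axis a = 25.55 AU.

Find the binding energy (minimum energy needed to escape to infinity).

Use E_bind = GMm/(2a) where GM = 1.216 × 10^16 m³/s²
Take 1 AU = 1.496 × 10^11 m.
a = 25.55 AU = 3.82228 × 10^12 m
GM = 1.216 × 10^16 m³/s²
m = 181.3 kg
GMm = 1.216 × 10^16 × 181.3 = 2.20461 × 10^18 m³·kg/s²
2a = 7.64456 × 10^12 m
E_bind = GMm/(2a) = 288389 J ≈ 288.4 kJ

Final answer: 288.4 kJ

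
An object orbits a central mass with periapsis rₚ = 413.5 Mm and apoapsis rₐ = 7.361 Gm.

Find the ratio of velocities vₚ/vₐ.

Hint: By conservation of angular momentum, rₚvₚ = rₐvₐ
rₚ = 413.5 Mm = 4.135 × 10^8 m
rₐ = 7.361 Gm = 7.361 × 10^9 m
rₚvₚ = rₐvₐ  ⇒  vₚ/vₐ = rₐ/rₚ
vₚ/vₐ = (7.361 × 10^9) / (4.135 × 10^8) = 17.8017

Final answer: vₚ/vₐ = 17.8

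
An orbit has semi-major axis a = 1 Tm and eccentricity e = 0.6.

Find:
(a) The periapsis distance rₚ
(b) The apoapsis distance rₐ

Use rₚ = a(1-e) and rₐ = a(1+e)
a = 1 Tm = 1 × 10^12 m
e = 0.6:  1 − e = 0.4,  1 + e = 1.6
(a) rₚ = a(1 − e) = 1 × 10^12 m × 0.4 = 4 × 10^11 m ≈ 400 Gm
(b) rₐ = a(1 + e) = 1 × 10^12 m × 1.6 = 1.6 × 10^12 m ≈ 1.6 Tm

Final answer:
(a) rₚ = 400 Gm
(b) rₐ = 1.6 Tm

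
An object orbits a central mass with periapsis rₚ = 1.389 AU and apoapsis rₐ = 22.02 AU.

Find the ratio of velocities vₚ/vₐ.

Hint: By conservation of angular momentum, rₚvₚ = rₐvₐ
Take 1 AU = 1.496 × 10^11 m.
rₚ = 1.389 AU = 2.07794 × 10^11 m
rₐ = 22.02 AU = 3.29419 × 10^12 m
rₚvₚ = rₐvₐ  ⇒  vₚ/vₐ = rₐ/rₚ
vₚ/vₐ = (3.29419 × 10^12) / (2.07794 × 10^11) = 15.8531

Final answer: vₚ/vₐ = 15.85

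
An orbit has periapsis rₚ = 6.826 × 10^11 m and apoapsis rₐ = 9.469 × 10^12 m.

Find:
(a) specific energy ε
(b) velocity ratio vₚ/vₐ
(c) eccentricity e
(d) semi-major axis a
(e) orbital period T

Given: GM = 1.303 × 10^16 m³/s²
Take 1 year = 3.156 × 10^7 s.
rₚ = 6.826 × 10^11 m
rₐ = 9.469 × 10^12 m
GM = 1.303 × 10^16 m³/s²
a = (rₚ + rₐ)/2 = 5.0758 × 10^12 m
e = (rₐ − rₚ)/(rₐ + rₚ) = (8.7864 × 10^12) / (1.01516 × 10^13) = 0.865519
(a) 2a = 1.01516 × 10^13 m;  ε = −GM/(2a) = -1283.54 J/kg ≈ -1.284 kJ/kg
(b) vₚ/vₐ = rₐ/rₚ (angular momentum) = (9.469 × 10^12) / (6.826 × 10^11) = 13.872 ≈ 13.87
(c) e = 0.865519 ≈ 0.8655
(d) a = 5.0758 × 10^12 m ≈ 5.076 × 10^12 m
(e) a³ = 1.30772 × 10^38 m³;  T = 2π √(a³/GM) = 2π × 1.00181 × 10^11 s = 6.29455 × 10^11 s ≈ 1.994 × 10^4 years

Final answer:
(a) specific energy ε = -1.284 kJ/kg
(b) velocity ratio vₚ/vₐ = 13.87
(c) eccentricity e = 0.8655
(d) semi-major axis a = 5.076 × 10^12 m
(e) orbital period T = 1.994 × 10^4 years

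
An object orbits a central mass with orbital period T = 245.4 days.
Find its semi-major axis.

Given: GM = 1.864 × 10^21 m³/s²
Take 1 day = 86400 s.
T = 245.4 days = 2.12026 × 10^7 s
GM = 1.864 × 10^21 m³/s²
Kepler's third law: a³ = GM T² / (4π²)
T² = 4.49549 × 10^14 s²
a³ = (1.864 × 10^21) × (4.49549 × 10^14) / (4π²) = 2.12257 × 10^34 m³
a = (a³)^(1/3) = 2.76877 × 10^11 m ≈ 2.769 × 10^11 m

Final answer: 2.769 × 10^11 m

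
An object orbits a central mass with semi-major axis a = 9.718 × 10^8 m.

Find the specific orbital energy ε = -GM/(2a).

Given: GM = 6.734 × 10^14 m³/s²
a = 9.718 × 10^8 m
GM = 6.734 × 10^14 m³/s²
2a = 1.9436 × 10^9 m
ε = −GM/(2a) = -346470 J/kg ≈ -346.5 kJ/kg

Final answer: -346.5 kJ/kg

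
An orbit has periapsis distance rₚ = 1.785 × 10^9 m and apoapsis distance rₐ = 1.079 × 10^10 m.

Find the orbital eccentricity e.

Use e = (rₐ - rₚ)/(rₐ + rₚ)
rₚ = 1.785 × 10^9 m
rₐ = 1.079 × 10^10 m
rₐ − rₚ = 9.005 × 10^9 m
rₐ + rₚ = 1.2575 × 10^10 m
e = (rₐ − rₚ)/(rₐ + rₚ) = 0.716103

Final answer: e = 0.7161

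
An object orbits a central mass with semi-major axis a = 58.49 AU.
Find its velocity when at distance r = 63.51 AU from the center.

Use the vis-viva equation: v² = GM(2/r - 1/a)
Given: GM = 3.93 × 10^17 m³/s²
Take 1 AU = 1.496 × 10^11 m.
a = 58.49 AU = 8.7501 × 10^12 m
r = 63.51 AU = 9.5011 × 10^12 m
GM = 3.93 × 10^17 m³/s²
2/r − 1/a = 2.10502 × 10^-13 − 1.14284 × 10^-13 = 9.62177 × 10^-14 m⁻¹
v² = GM (2/r − 1/a) = 37813.5 m²/s²
v = 194.457 m/s ≈ 194.5 m/s

Final answer: 194.5 m/s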